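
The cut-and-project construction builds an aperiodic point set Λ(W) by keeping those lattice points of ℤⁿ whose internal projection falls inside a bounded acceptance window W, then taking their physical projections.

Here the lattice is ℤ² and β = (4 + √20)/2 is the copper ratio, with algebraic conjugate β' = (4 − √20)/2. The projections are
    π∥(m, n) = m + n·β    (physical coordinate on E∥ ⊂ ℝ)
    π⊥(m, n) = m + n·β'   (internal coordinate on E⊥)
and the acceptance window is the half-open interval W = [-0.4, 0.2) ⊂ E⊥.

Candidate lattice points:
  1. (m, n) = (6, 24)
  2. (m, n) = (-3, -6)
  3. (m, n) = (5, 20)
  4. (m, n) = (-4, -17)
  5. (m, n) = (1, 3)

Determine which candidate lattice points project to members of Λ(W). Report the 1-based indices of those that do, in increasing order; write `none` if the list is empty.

4

Numerically β ≈ 4.23607 and β' = −1/β ≈ -0.23607.
#1 (6,24): internal coord 6 + (24)·β' = +0.33437; +0.33437 ∉ [-0.4, 0.2) → out
#2 (-3,-6): internal coord -3 + (-6)·β' = -1.58359; -1.58359 ∉ [-0.4, 0.2) → out
#3 (5,20): internal coord 5 + (20)·β' = +0.27864; +0.27864 ∉ [-0.4, 0.2) → out
#4 (-4,-17): internal coord -4 + (-17)·β' = +0.01316; +0.01316 ∈ [-0.4, 0.2) → IN Λ
#5 (1,3): internal coord 1 + (3)·β' = +0.29180; +0.29180 ∉ [-0.4, 0.2) → out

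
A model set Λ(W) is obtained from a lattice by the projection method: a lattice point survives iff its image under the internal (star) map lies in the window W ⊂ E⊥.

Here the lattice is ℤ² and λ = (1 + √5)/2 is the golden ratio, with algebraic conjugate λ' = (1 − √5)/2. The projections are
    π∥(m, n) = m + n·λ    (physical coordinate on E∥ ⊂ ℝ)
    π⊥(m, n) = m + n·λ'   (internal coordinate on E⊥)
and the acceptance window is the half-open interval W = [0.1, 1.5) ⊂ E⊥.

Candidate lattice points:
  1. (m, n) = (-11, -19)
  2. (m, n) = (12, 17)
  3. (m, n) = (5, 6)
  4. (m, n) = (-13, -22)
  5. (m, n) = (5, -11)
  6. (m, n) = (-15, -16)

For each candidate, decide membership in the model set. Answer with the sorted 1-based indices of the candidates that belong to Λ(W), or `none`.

1, 2, 3, 4

Numerically λ ≈ 1.61803 and λ' = −1/λ ≈ -0.61803.
#1 (-11,-19): internal coord -11 + (-19)·λ' = +0.74265; +0.74265 ∈ [0.1, 1.5) → IN Λ
#2 (12,17): internal coord 12 + (17)·λ' = +1.49342; +1.49342 ∈ [0.1, 1.5) → IN Λ
#3 (5,6): internal coord 5 + (6)·λ' = +1.29180; +1.29180 ∈ [0.1, 1.5) → IN Λ
#4 (-13,-22): internal coord -13 + (-22)·λ' = +0.59675; +0.59675 ∈ [0.1, 1.5) → IN Λ
#5 (5,-11): internal coord 5 + (-11)·λ' = +11.79837; +11.79837 ∉ [0.1, 1.5) → out
#6 (-15,-16): internal coord -15 + (-16)·λ' = -5.11146; -5.11146 ∉ [0.1, 1.5) → out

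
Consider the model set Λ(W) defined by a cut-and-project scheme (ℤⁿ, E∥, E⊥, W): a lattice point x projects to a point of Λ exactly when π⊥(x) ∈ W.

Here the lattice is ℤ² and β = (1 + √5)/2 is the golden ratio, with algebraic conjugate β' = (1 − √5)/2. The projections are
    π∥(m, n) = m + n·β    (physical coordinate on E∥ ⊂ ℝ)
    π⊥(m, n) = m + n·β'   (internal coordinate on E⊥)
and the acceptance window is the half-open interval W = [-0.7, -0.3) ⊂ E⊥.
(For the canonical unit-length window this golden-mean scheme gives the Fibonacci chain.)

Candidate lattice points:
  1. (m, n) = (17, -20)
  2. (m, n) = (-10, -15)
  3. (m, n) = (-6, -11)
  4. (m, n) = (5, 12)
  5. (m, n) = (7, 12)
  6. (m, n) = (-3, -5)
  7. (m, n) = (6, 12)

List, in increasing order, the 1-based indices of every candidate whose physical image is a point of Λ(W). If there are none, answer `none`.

Numerically β ≈ 1.618034 and β' = −1/β ≈ -0.618034.
[1] lift (17,-20): star map gives 29.360680; window check -0.7 ≤ 29.360680 < -0.3 is false → out
[2] lift (-10,-15): star map gives -0.729490; window check -0.7 ≤ -0.729490 < -0.3 is false → out
[3] lift (-6,-11): star map gives 0.798374; window check -0.7 ≤ 0.798374 < -0.3 is false → out
[4] lift (5,12): star map gives -2.416408; window check -0.7 ≤ -2.416408 < -0.3 is false → out
[5] lift (7,12): star map gives -0.416408; window check -0.7 ≤ -0.416408 < -0.3 is true → IN Λ
[6] lift (-3,-5): star map gives 0.090170; window check -0.7 ≤ 0.090170 < -0.3 is false → out
[7] lift (6,12): star map gives -1.416408; window check -0.7 ≤ -1.416408 < -0.3 is false → out

5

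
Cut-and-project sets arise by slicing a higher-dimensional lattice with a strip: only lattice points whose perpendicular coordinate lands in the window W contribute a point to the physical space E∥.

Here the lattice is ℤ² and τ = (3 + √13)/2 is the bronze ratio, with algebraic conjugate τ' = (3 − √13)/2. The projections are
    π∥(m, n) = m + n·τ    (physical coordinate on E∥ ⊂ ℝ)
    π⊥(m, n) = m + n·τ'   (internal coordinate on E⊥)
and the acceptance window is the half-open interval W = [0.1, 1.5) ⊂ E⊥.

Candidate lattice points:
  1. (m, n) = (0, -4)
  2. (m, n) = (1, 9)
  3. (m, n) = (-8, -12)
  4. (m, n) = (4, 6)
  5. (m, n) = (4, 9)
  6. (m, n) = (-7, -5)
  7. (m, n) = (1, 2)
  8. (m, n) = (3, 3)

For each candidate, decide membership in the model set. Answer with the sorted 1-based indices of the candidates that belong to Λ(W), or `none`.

1, 5, 7

τ' = (3−√13)/2 ≈ -0.30278.
#1 (0,-4): internal coord 0 + (-4)·τ' = +1.21110; +1.21110 ∈ [0.1, 1.5) → IN Λ
#2 (1,9): internal coord 1 + (9)·τ' = -1.72498; -1.72498 ∉ [0.1, 1.5) → out
#3 (-8,-12): internal coord -8 + (-12)·τ' = -4.36669; -4.36669 ∉ [0.1, 1.5) → out
#4 (4,6): internal coord 4 + (6)·τ' = +2.18335; +2.18335 ∉ [0.1, 1.5) → out
#5 (4,9): internal coord 4 + (9)·τ' = +1.27502; +1.27502 ∈ [0.1, 1.5) → IN Λ
#6 (-7,-5): internal coord -7 + (-5)·τ' = -5.48612; -5.48612 ∉ [0.1, 1.5) → out
#7 (1,2): internal coord 1 + (2)·τ' = +0.39445; +0.39445 ∈ [0.1, 1.5) → IN Λ
#8 (3,3): internal coord 3 + (3)·τ' = +2.09167; +2.09167 ∉ [0.1, 1.5) → out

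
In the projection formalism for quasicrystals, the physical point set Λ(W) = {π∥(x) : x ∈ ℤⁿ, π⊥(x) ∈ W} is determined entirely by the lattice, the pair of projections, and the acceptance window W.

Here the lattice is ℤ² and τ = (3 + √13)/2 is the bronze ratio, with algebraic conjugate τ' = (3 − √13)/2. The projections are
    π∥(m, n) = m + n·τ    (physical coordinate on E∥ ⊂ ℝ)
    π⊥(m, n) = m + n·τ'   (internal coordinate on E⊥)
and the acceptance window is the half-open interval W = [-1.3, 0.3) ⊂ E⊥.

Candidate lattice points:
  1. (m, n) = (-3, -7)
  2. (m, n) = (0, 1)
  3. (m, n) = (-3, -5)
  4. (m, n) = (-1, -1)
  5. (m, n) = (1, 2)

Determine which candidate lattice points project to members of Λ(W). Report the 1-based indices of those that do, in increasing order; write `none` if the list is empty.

τ' = (3−√13)/2 ≈ -0.302776.
[1] lift (-3,-7): star map gives -0.880571; window check -1.3 ≤ -0.880571 < 0.3 is true → IN Λ
[2] lift (0,1): star map gives -0.302776; window check -1.3 ≤ -0.302776 < 0.3 is true → IN Λ
[3] lift (-3,-5): star map gives -1.486122; window check -1.3 ≤ -1.486122 < 0.3 is false → out
[4] lift (-1,-1): star map gives -0.697224; window check -1.3 ≤ -0.697224 < 0.3 is true → IN Λ
[5] lift (1,2): star map gives 0.394449; window check -1.3 ≤ 0.394449 < 0.3 is false → out

1, 2, 4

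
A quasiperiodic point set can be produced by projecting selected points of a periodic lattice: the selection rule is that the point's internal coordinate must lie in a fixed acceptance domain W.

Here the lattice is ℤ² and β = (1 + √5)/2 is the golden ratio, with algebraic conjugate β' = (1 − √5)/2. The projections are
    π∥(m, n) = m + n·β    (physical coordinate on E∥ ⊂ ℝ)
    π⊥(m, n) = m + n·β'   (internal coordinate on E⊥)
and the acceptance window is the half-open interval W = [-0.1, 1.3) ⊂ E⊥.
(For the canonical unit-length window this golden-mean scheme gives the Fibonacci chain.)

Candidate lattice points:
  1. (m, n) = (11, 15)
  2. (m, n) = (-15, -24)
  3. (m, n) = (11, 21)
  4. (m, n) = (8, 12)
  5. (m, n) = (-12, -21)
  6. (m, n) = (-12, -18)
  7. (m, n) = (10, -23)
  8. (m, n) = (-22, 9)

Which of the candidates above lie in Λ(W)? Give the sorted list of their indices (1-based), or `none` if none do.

4, 5

Numerically β ≈ 1.6180 and β' = −1/β ≈ -0.6180.
candidate 1: (m,n)=(11,15) → π∥ = 11+15·β ≈ 35.2705, π⊥ = 11+15·β' ≈ 1.7295 ∉ [-0.1, 1.3) ⇒ out
candidate 2: (m,n)=(-15,-24) → π∥ = -15-24·β ≈ -53.8328, π⊥ = -15-24·β' ≈ -0.1672 ∉ [-0.1, 1.3) ⇒ out
candidate 3: (m,n)=(11,21) → π∥ = 11+21·β ≈ 44.9787, π⊥ = 11+21·β' ≈ -1.9787 ∉ [-0.1, 1.3) ⇒ out
candidate 4: (m,n)=(8,12) → π∥ = 8+12·β ≈ 27.4164, π⊥ = 8+12·β' ≈ 0.5836 ∈ [-0.1, 1.3) ⇒ IN Λ
candidate 5: (m,n)=(-12,-21) → π∥ = -12-21·β ≈ -45.9787, π⊥ = -12-21·β' ≈ 0.9787 ∈ [-0.1, 1.3) ⇒ IN Λ
candidate 6: (m,n)=(-12,-18) → π∥ = -12-18·β ≈ -41.1246, π⊥ = -12-18·β' ≈ -0.8754 ∉ [-0.1, 1.3) ⇒ out
candidate 7: (m,n)=(10,-23) → π∥ = 10-23·β ≈ -27.2148, π⊥ = 10-23·β' ≈ 24.2148 ∉ [-0.1, 1.3) ⇒ out
candidate 8: (m,n)=(-22,9) → π∥ = -22+9·β ≈ -7.4377, π⊥ = -22+9·β' ≈ -27.5623 ∉ [-0.1, 1.3) ⇒ out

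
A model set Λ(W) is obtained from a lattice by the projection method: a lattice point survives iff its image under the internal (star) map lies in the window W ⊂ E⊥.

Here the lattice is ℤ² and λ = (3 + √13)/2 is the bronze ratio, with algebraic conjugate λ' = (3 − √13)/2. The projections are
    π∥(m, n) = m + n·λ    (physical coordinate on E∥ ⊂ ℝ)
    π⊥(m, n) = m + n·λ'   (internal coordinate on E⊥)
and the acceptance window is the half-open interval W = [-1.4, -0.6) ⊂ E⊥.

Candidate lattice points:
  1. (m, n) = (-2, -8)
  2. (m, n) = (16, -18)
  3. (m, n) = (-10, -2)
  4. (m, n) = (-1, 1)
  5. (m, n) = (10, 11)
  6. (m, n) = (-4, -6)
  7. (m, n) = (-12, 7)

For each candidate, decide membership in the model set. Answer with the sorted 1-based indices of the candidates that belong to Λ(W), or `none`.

Compute λ' = (3−√13)/2 = -0.3028, so π⊥(m,n) = m -0.3028·n.
candidate 1: (m,n)=(-2,-8) → π∥ = -2-8·λ ≈ -28.4222, π⊥ = -2-8·λ' ≈ 0.4222 ∉ [-1.4, -0.6) ⇒ out
candidate 2: (m,n)=(16,-18) → π∥ = 16-18·λ ≈ -43.4500, π⊥ = 16-18·λ' ≈ 21.4500 ∉ [-1.4, -0.6) ⇒ out
candidate 3: (m,n)=(-10,-2) → π∥ = -10-2·λ ≈ -16.6056, π⊥ = -10-2·λ' ≈ -9.3944 ∉ [-1.4, -0.6) ⇒ out
candidate 4: (m,n)=(-1,1) → π∥ = -1+1·λ ≈ 2.3028, π⊥ = -1+1·λ' ≈ -1.3028 ∈ [-1.4, -0.6) ⇒ IN Λ
candidate 5: (m,n)=(10,11) → π∥ = 10+11·λ ≈ 46.3305, π⊥ = 10+11·λ' ≈ 6.6695 ∉ [-1.4, -0.6) ⇒ out
candidate 6: (m,n)=(-4,-6) → π∥ = -4-6·λ ≈ -23.8167, π⊥ = -4-6·λ' ≈ -2.1833 ∉ [-1.4, -0.6) ⇒ out
candidate 7: (m,n)=(-12,7) → π∥ = -12+7·λ ≈ 11.1194, π⊥ = -12+7·λ' ≈ -14.1194 ∉ [-1.4, -0.6) ⇒ out

4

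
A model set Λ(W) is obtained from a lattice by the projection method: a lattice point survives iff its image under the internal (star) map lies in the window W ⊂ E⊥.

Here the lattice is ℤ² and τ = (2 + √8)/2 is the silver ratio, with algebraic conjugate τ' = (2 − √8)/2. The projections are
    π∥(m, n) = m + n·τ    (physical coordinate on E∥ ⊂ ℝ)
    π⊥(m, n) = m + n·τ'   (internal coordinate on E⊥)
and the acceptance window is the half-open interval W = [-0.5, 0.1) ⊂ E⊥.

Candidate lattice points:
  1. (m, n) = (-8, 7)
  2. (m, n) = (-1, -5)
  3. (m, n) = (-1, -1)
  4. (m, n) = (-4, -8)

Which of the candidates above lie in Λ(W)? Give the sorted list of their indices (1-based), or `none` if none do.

none

Numerically τ ≈ 2.4142 and τ' = −1/τ ≈ -0.4142.
candidate 1: (m,n)=(-8,7) → π∥ = -8+7·τ ≈ 8.8995, π⊥ = -8+7·τ' ≈ -10.8995 ∉ [-0.5, 0.1) ⇒ out
candidate 2: (m,n)=(-1,-5) → π∥ = -1-5·τ ≈ -13.0711, π⊥ = -1-5·τ' ≈ 1.0711 ∉ [-0.5, 0.1) ⇒ out
candidate 3: (m,n)=(-1,-1) → π∥ = -1-1·τ ≈ -3.4142, π⊥ = -1-1·τ' ≈ -0.5858 ∉ [-0.5, 0.1) ⇒ out
candidate 4: (m,n)=(-4,-8) → π∥ = -4-8·τ ≈ -23.3137, π⊥ = -4-8·τ' ≈ -0.6863 ∉ [-0.5, 0.1) ⇒ out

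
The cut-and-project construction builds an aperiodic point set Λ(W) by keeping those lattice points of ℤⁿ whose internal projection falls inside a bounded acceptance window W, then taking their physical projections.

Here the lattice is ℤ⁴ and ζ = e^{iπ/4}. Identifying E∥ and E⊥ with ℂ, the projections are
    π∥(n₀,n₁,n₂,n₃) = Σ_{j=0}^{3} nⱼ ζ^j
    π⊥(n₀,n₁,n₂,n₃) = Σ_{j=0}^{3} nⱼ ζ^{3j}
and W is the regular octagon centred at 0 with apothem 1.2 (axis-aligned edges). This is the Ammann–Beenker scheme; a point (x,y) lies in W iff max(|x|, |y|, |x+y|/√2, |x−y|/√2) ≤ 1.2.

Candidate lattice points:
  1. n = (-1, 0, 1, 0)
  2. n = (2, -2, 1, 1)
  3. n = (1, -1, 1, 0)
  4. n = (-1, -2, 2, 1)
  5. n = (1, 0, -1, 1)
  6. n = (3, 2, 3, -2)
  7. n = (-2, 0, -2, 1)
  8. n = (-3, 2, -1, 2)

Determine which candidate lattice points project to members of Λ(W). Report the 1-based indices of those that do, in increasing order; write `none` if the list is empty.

Internal map: ζ^{3j} for j=0..3 gives (1,0), (−√2/2,√2/2), (0,−1), (√2/2,√2/2).
#1 (-1, 0, 1, 0): internal (-1.0000, -1.0000); octagon support 1.4142 vs apothem 1.2 → ∉ W
#2 (2, -2, 1, 1): internal (4.1213, -1.7071); octagon support 4.1213 vs apothem 1.2 → ∉ W
#3 (1, -1, 1, 0): internal (1.7071, -1.7071); octagon support 2.4142 vs apothem 1.2 → ∉ W
#4 (-1, -2, 2, 1): internal (1.1213, -2.7071); octagon support 2.7071 vs apothem 1.2 → ∉ W
#5 (1, 0, -1, 1): internal (1.7071, 1.7071); octagon support 2.4142 vs apothem 1.2 → ∉ W
#6 (3, 2, 3, -2): internal (0.1716, -3.0000); octagon support 3.0000 vs apothem 1.2 → ∉ W
#7 (-2, 0, -2, 1): internal (-1.2929, 2.7071); octagon support 2.8284 vs apothem 1.2 → ∉ W
#8 (-3, 2, -1, 2): internal (-3.0000, 3.8284); octagon support 4.8284 vs apothem 1.2 → ∉ W

none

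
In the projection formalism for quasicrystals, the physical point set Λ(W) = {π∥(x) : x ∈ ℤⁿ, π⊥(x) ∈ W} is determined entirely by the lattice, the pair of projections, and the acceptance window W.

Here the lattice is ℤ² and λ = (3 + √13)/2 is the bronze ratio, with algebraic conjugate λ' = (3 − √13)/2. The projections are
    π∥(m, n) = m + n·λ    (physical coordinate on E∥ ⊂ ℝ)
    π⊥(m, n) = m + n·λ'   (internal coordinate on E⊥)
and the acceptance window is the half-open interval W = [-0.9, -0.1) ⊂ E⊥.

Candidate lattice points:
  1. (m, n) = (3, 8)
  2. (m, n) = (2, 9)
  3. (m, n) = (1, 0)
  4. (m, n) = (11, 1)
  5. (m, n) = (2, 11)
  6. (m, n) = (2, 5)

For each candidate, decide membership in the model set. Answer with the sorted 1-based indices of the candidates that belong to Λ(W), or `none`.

λ' = (3−√13)/2 ≈ -0.30278.
[1] lift (3,8): star map gives 0.57779; window check -0.9 ≤ 0.57779 < -0.1 is false → out
[2] lift (2,9): star map gives -0.72498; window check -0.9 ≤ -0.72498 < -0.1 is true → IN Λ
[3] lift (1,0): star map gives 1.00000; window check -0.9 ≤ 1.00000 < -0.1 is false → out
[4] lift (11,1): star map gives 10.69722; window check -0.9 ≤ 10.69722 < -0.1 is false → out
[5] lift (2,11): star map gives -1.33053; window check -0.9 ≤ -1.33053 < -0.1 is false → out
[6] lift (2,5): star map gives 0.48612; window check -0.9 ≤ 0.48612 < -0.1 is false → out

2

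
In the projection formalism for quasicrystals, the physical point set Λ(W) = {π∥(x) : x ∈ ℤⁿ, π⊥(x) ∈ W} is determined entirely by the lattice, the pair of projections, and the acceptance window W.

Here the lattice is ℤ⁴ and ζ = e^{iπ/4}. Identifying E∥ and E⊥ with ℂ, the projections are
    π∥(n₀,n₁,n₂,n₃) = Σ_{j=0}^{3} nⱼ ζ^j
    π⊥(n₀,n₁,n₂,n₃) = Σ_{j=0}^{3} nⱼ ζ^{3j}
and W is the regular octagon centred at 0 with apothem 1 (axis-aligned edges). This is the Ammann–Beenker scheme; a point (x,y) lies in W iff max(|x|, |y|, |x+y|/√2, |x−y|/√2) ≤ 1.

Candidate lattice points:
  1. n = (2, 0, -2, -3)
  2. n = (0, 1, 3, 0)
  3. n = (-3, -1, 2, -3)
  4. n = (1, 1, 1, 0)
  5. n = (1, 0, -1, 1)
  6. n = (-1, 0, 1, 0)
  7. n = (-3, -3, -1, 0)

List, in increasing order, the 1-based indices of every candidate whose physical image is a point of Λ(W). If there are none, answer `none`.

With ζ = e^{iπ/4} the internal vectors are ζ^0,ζ^3,ζ^6,ζ^9.
candidate 1: n = (2, 0, -2, -3) → π⊥ ≈ (-0.1213, -0.1213); max(|x|,|y|,|x±y|/√2) = 0.1716 ≤ 1 ⇒ ∈ W
candidate 2: n = (0, 1, 3, 0) → π⊥ ≈ (-0.7071, -2.2929); max(|x|,|y|,|x±y|/√2) = 2.2929 > 1 ⇒ ∉ W
candidate 3: n = (-3, -1, 2, -3) → π⊥ ≈ (-4.4142, -4.8284); max(|x|,|y|,|x±y|/√2) = 6.5355 > 1 ⇒ ∉ W
candidate 4: n = (1, 1, 1, 0) → π⊥ ≈ (+0.2929, -0.2929); max(|x|,|y|,|x±y|/√2) = 0.4142 ≤ 1 ⇒ ∈ W
candidate 5: n = (1, 0, -1, 1) → π⊥ ≈ (+1.7071, +1.7071); max(|x|,|y|,|x±y|/√2) = 2.4142 > 1 ⇒ ∉ W
candidate 6: n = (-1, 0, 1, 0) → π⊥ ≈ (-1.0000, -1.0000); max(|x|,|y|,|x±y|/√2) = 1.4142 > 1 ⇒ ∉ W
candidate 7: n = (-3, -3, -1, 0) → π⊥ ≈ (-0.8787, -1.1213); max(|x|,|y|,|x±y|/√2) = 1.4142 > 1 ⇒ ∉ W

1, 4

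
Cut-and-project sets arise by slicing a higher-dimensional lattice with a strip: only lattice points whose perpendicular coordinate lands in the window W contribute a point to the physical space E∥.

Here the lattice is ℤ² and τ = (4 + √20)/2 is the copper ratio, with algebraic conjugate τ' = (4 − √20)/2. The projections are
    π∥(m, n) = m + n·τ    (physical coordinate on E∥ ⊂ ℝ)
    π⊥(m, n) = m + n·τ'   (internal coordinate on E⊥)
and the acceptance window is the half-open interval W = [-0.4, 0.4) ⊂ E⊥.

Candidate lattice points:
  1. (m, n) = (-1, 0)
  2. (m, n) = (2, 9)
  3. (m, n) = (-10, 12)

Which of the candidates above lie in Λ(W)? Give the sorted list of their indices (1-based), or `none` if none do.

2

Compute τ' = (4−√20)/2 = -0.236068, so π⊥(m,n) = m -0.236068·n.
candidate 1: (m,n)=(-1,0) → π∥ = -1+0·τ ≈ -1.000000, π⊥ = -1+0·τ' ≈ -1.000000 ∉ [-0.4, 0.4) ⇒ out
candidate 2: (m,n)=(2,9) → π∥ = 2+9·τ ≈ 40.124612, π⊥ = 2+9·τ' ≈ -0.124612 ∈ [-0.4, 0.4) ⇒ IN Λ
candidate 3: (m,n)=(-10,12) → π∥ = -10+12·τ ≈ 40.832816, π⊥ = -10+12·τ' ≈ -12.832816 ∉ [-0.4, 0.4) ⇒ out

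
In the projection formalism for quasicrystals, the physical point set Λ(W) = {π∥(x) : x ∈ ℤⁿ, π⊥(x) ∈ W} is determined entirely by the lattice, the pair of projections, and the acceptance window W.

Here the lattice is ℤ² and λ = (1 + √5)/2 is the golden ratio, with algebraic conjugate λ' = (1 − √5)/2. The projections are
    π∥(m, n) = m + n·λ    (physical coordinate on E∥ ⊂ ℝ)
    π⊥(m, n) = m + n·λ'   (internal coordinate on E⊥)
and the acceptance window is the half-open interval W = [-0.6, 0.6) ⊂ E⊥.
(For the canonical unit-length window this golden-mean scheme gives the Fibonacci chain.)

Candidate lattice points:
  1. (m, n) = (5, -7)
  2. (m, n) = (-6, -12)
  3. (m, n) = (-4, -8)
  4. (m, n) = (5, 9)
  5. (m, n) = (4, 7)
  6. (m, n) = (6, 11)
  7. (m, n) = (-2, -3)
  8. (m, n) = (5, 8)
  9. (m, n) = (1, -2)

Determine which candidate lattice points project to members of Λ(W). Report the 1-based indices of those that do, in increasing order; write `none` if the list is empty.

λ' = (1−√5)/2 ≈ -0.618034.
#1 (5,-7): internal coord 5 + (-7)·λ' = +9.326238; +9.326238 ∉ [-0.6, 0.6) → out
#2 (-6,-12): internal coord -6 + (-12)·λ' = +1.416408; +1.416408 ∉ [-0.6, 0.6) → out
#3 (-4,-8): internal coord -4 + (-8)·λ' = +0.944272; +0.944272 ∉ [-0.6, 0.6) → out
#4 (5,9): internal coord 5 + (9)·λ' = -0.562306; -0.562306 ∈ [-0.6, 0.6) → IN Λ
#5 (4,7): internal coord 4 + (7)·λ' = -0.326238; -0.326238 ∈ [-0.6, 0.6) → IN Λ
#6 (6,11): internal coord 6 + (11)·λ' = -0.798374; -0.798374 ∉ [-0.6, 0.6) → out
#7 (-2,-3): internal coord -2 + (-3)·λ' = -0.145898; -0.145898 ∈ [-0.6, 0.6) → IN Λ
#8 (5,8): internal coord 5 + (8)·λ' = +0.055728; +0.055728 ∈ [-0.6, 0.6) → IN Λ
#9 (1,-2): internal coord 1 + (-2)·λ' = +2.236068; +2.236068 ∉ [-0.6, 0.6) → out

4, 5, 7, 8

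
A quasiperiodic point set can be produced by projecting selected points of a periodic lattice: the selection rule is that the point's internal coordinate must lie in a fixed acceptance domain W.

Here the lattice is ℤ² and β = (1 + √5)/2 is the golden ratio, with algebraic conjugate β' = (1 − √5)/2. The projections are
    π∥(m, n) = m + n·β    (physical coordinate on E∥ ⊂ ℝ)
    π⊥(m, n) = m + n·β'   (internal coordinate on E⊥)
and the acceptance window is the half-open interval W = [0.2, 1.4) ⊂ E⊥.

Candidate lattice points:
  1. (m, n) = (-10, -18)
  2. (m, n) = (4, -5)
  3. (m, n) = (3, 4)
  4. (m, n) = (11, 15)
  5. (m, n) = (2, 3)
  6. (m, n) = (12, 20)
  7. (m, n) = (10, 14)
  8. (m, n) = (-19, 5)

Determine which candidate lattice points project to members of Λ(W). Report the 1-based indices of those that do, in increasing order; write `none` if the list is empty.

Compute β' = (1−√5)/2 = -0.6180, so π⊥(m,n) = m -0.6180·n.
candidate 1: (m,n)=(-10,-18) → π∥ = -10-18·β ≈ -39.1246, π⊥ = -10-18·β' ≈ 1.1246 ∈ [0.2, 1.4) ⇒ IN Λ
candidate 2: (m,n)=(4,-5) → π∥ = 4-5·β ≈ -4.0902, π⊥ = 4-5·β' ≈ 7.0902 ∉ [0.2, 1.4) ⇒ out
candidate 3: (m,n)=(3,4) → π∥ = 3+4·β ≈ 9.4721, π⊥ = 3+4·β' ≈ 0.5279 ∈ [0.2, 1.4) ⇒ IN Λ
candidate 4: (m,n)=(11,15) → π∥ = 11+15·β ≈ 35.2705, π⊥ = 11+15·β' ≈ 1.7295 ∉ [0.2, 1.4) ⇒ out
candidate 5: (m,n)=(2,3) → π∥ = 2+3·β ≈ 6.8541, π⊥ = 2+3·β' ≈ 0.1459 ∉ [0.2, 1.4) ⇒ out
candidate 6: (m,n)=(12,20) → π∥ = 12+20·β ≈ 44.3607, π⊥ = 12+20·β' ≈ -0.3607 ∉ [0.2, 1.4) ⇒ out
candidate 7: (m,n)=(10,14) → π∥ = 10+14·β ≈ 32.6525, π⊥ = 10+14·β' ≈ 1.3475 ∈ [0.2, 1.4) ⇒ IN Λ
candidate 8: (m,n)=(-19,5) → π∥ = -19+5·β ≈ -10.9098, π⊥ = -19+5·β' ≈ -22.0902 ∉ [0.2, 1.4) ⇒ out

1, 3, 7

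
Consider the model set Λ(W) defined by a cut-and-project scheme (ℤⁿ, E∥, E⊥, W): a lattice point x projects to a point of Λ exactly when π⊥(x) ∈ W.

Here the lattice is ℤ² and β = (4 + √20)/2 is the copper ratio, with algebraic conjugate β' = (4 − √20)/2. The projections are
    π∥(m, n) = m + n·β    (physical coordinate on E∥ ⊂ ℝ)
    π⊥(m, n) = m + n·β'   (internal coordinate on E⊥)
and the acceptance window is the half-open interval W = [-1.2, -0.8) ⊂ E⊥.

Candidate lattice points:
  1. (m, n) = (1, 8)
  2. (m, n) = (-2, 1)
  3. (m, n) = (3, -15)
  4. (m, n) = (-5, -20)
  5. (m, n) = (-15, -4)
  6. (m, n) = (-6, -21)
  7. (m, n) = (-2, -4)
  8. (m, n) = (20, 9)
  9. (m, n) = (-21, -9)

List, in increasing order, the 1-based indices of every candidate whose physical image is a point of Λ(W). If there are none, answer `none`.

1, 6, 7

β' = (4−√20)/2 ≈ -0.23607.
[1] lift (1,8): star map gives -0.88854; window check -1.2 ≤ -0.88854 < -0.8 is true → IN Λ
[2] lift (-2,1): star map gives -2.23607; window check -1.2 ≤ -2.23607 < -0.8 is false → out
[3] lift (3,-15): star map gives 6.54102; window check -1.2 ≤ 6.54102 < -0.8 is false → out
[4] lift (-5,-20): star map gives -0.27864; window check -1.2 ≤ -0.27864 < -0.8 is false → out
[5] lift (-15,-4): star map gives -14.05573; window check -1.2 ≤ -14.05573 < -0.8 is false → out
[6] lift (-6,-21): star map gives -1.04257; window check -1.2 ≤ -1.04257 < -0.8 is true → IN Λ
[7] lift (-2,-4): star map gives -1.05573; window check -1.2 ≤ -1.05573 < -0.8 is true → IN Λ
[8] lift (20,9): star map gives 17.87539; window check -1.2 ≤ 17.87539 < -0.8 is false → out
[9] lift (-21,-9): star map gives -18.87539; window check -1.2 ≤ -18.87539 < -0.8 is false → out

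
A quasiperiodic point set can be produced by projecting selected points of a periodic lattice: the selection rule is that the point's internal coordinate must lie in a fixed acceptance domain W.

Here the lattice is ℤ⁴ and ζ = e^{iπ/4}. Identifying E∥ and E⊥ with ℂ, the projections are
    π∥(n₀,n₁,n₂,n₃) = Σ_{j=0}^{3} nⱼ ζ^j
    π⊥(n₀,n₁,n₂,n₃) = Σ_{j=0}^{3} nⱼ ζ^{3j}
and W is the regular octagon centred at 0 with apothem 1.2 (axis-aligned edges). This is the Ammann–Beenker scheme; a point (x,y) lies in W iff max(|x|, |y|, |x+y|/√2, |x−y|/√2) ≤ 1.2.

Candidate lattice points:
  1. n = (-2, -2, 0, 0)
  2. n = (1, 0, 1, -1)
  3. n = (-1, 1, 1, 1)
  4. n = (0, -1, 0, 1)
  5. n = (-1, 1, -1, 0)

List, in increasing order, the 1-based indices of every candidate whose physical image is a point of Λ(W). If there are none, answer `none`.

Internal map: ζ^{3j} for j=0..3 gives (1,0), (−√2/2,√2/2), (0,−1), (√2/2,√2/2).
candidate 1: n = (-2, -2, 0, 0) → π⊥ ≈ (-0.58579, -1.41421); max(|x|,|y|,|x±y|/√2) = 1.41421 > 1.2 ⇒ ∉ W
candidate 2: n = (1, 0, 1, -1) → π⊥ ≈ (+0.29289, -1.70711); max(|x|,|y|,|x±y|/√2) = 1.70711 > 1.2 ⇒ ∉ W
candidate 3: n = (-1, 1, 1, 1) → π⊥ ≈ (-1.00000, +0.41421); max(|x|,|y|,|x±y|/√2) = 1.00000 ≤ 1.2 ⇒ ∈ W
candidate 4: n = (0, -1, 0, 1) → π⊥ ≈ (+1.41421, +0.00000); max(|x|,|y|,|x±y|/√2) = 1.41421 > 1.2 ⇒ ∉ W
candidate 5: n = (-1, 1, -1, 0) → π⊥ ≈ (-1.70711, +1.70711); max(|x|,|y|,|x±y|/√2) = 2.41421 > 1.2 ⇒ ∉ W

3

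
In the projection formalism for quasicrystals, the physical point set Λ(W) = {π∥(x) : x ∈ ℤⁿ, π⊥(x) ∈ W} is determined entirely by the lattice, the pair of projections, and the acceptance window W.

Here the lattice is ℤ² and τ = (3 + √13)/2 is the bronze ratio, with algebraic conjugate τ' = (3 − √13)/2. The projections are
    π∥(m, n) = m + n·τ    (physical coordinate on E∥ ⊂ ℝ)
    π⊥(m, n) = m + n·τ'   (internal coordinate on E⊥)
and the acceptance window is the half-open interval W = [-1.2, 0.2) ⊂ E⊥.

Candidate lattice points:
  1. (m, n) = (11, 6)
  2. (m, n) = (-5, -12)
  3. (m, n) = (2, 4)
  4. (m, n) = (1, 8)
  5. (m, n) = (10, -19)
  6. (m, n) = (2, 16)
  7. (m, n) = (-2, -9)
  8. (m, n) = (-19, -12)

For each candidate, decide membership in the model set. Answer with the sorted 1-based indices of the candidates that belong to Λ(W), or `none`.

none

τ' = (3−√13)/2 ≈ -0.3028.
[1] lift (11,6): star map gives 9.1833; window check -1.2 ≤ 9.1833 < 0.2 is false → out
[2] lift (-5,-12): star map gives -1.3667; window check -1.2 ≤ -1.3667 < 0.2 is false → out
[3] lift (2,4): star map gives 0.7889; window check -1.2 ≤ 0.7889 < 0.2 is false → out
[4] lift (1,8): star map gives -1.4222; window check -1.2 ≤ -1.4222 < 0.2 is false → out
[5] lift (10,-19): star map gives 15.7527; window check -1.2 ≤ 15.7527 < 0.2 is false → out
[6] lift (2,16): star map gives -2.8444; window check -1.2 ≤ -2.8444 < 0.2 is false → out
[7] lift (-2,-9): star map gives 0.7250; window check -1.2 ≤ 0.7250 < 0.2 is false → out
[8] lift (-19,-12): star map gives -15.3667; window check -1.2 ≤ -15.3667 < 0.2 is false → out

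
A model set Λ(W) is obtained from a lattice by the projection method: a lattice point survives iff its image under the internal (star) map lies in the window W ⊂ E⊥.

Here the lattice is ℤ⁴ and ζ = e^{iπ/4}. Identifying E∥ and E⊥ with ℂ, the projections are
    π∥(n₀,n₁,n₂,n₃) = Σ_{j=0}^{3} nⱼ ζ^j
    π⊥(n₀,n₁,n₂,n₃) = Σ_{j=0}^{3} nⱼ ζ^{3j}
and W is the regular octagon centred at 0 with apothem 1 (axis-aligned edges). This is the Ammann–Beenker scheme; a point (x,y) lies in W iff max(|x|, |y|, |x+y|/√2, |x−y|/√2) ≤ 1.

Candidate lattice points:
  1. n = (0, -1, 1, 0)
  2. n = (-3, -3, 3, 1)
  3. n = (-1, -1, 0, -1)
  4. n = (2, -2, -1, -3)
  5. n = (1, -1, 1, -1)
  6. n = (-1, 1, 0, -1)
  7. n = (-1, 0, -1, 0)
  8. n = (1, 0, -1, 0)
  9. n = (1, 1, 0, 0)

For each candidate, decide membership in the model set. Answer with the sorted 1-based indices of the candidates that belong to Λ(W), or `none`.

π⊥(n) = n₀ + n₁ζ³ + n₂ζ⁶ + n₃ζ⁹ where ζ = e^{iπ/4}.
#1 (0, -1, 1, 0): internal (0.70711, -1.70711); octagon support 1.70711 vs apothem 1 → ∉ W
#2 (-3, -3, 3, 1): internal (-0.17157, -4.41421); octagon support 4.41421 vs apothem 1 → ∉ W
#3 (-1, -1, 0, -1): internal (-1.00000, -1.41421); octagon support 1.70711 vs apothem 1 → ∉ W
#4 (2, -2, -1, -3): internal (1.29289, -2.53553); octagon support 2.70711 vs apothem 1 → ∉ W
#5 (1, -1, 1, -1): internal (1.00000, -2.41421); octagon support 2.41421 vs apothem 1 → ∉ W
#6 (-1, 1, 0, -1): internal (-2.41421, 0.00000); octagon support 2.41421 vs apothem 1 → ∉ W
#7 (-1, 0, -1, 0): internal (-1.00000, 1.00000); octagon support 1.41421 vs apothem 1 → ∉ W
#8 (1, 0, -1, 0): internal (1.00000, 1.00000); octagon support 1.41421 vs apothem 1 → ∉ W
#9 (1, 1, 0, 0): internal (0.29289, 0.70711); octagon support 0.70711 vs apothem 1 → ∈ W

9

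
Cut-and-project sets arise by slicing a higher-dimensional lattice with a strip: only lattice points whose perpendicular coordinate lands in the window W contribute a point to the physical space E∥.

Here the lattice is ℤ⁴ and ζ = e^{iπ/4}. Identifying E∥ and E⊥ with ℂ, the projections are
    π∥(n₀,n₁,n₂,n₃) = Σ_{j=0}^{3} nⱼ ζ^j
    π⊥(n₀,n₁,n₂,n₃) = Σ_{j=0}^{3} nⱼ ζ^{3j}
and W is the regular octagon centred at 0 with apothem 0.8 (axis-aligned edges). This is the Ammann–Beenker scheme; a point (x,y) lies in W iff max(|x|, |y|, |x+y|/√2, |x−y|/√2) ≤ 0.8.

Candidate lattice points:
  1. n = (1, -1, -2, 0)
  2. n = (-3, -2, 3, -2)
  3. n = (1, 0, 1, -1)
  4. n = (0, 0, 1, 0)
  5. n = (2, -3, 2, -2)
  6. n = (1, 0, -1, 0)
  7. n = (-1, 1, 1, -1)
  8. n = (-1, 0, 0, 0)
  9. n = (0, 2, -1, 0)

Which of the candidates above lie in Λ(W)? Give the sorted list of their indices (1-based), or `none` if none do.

none

With ζ = e^{iπ/4} the internal vectors are ζ^0,ζ^3,ζ^6,ζ^9.
#1 (1, -1, -2, 0): internal (1.70711, 1.29289); octagon support 2.12132 vs apothem 0.8 → ∉ W
#2 (-3, -2, 3, -2): internal (-3.00000, -5.82843); octagon support 6.24264 vs apothem 0.8 → ∉ W
#3 (1, 0, 1, -1): internal (0.29289, -1.70711); octagon support 1.70711 vs apothem 0.8 → ∉ W
#4 (0, 0, 1, 0): internal (0.00000, -1.00000); octagon support 1.00000 vs apothem 0.8 → ∉ W
#5 (2, -3, 2, -2): internal (2.70711, -5.53553); octagon support 5.82843 vs apothem 0.8 → ∉ W
#6 (1, 0, -1, 0): internal (1.00000, 1.00000); octagon support 1.41421 vs apothem 0.8 → ∉ W
#7 (-1, 1, 1, -1): internal (-2.41421, -1.00000); octagon support 2.41421 vs apothem 0.8 → ∉ W
#8 (-1, 0, 0, 0): internal (-1.00000, 0.00000); octagon support 1.00000 vs apothem 0.8 → ∉ W
#9 (0, 2, -1, 0): internal (-1.41421, 2.41421); octagon support 2.70711 vs apothem 0.8 → ∉ W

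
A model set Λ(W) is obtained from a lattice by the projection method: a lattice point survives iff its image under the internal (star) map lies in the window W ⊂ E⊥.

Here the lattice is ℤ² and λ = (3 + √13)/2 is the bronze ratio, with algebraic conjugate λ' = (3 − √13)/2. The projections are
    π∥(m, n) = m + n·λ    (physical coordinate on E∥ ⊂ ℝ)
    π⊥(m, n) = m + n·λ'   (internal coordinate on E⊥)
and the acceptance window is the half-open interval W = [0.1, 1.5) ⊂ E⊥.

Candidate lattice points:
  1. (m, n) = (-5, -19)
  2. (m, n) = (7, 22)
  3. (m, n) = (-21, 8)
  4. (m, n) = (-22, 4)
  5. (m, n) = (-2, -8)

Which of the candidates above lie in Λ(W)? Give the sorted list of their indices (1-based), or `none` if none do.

1, 2, 5

λ' = (3−√13)/2 ≈ -0.302776.
[1] lift (-5,-19): star map gives 0.752737; window check 0.1 ≤ 0.752737 < 1.5 is true → IN Λ
[2] lift (7,22): star map gives 0.338936; window check 0.1 ≤ 0.338936 < 1.5 is true → IN Λ
[3] lift (-21,8): star map gives -23.422205; window check 0.1 ≤ -23.422205 < 1.5 is false → out
[4] lift (-22,4): star map gives -23.211103; window check 0.1 ≤ -23.211103 < 1.5 is false → out
[5] lift (-2,-8): star map gives 0.422205; window check 0.1 ≤ 0.422205 < 1.5 is true → IN Λ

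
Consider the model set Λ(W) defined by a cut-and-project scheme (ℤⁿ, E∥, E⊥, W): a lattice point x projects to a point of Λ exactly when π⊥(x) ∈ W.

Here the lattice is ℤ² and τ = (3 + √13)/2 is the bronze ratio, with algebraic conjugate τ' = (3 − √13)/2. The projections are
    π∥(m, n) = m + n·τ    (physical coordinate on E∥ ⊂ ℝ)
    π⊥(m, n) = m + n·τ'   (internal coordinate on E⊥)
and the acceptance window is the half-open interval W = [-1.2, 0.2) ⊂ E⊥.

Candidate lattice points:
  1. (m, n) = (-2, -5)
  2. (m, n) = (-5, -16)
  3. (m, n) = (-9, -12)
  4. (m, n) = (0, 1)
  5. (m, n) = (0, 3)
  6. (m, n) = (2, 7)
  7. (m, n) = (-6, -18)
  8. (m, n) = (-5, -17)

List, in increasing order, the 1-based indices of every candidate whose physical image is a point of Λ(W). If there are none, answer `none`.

1, 2, 4, 5, 6, 7, 8

Numerically τ ≈ 3.3028 and τ' = −1/τ ≈ -0.3028.
[1] lift (-2,-5): star map gives -0.4861; window check -1.2 ≤ -0.4861 < 0.2 is true → IN Λ
[2] lift (-5,-16): star map gives -0.1556; window check -1.2 ≤ -0.1556 < 0.2 is true → IN Λ
[3] lift (-9,-12): star map gives -5.3667; window check -1.2 ≤ -5.3667 < 0.2 is false → out
[4] lift (0,1): star map gives -0.3028; window check -1.2 ≤ -0.3028 < 0.2 is true → IN Λ
[5] lift (0,3): star map gives -0.9083; window check -1.2 ≤ -0.9083 < 0.2 is true → IN Λ
[6] lift (2,7): star map gives -0.1194; window check -1.2 ≤ -0.1194 < 0.2 is true → IN Λ
[7] lift (-6,-18): star map gives -0.5500; window check -1.2 ≤ -0.5500 < 0.2 is true → IN Λ
[8] lift (-5,-17): star map gives 0.1472; window check -1.2 ≤ 0.1472 < 0.2 is true → IN Λ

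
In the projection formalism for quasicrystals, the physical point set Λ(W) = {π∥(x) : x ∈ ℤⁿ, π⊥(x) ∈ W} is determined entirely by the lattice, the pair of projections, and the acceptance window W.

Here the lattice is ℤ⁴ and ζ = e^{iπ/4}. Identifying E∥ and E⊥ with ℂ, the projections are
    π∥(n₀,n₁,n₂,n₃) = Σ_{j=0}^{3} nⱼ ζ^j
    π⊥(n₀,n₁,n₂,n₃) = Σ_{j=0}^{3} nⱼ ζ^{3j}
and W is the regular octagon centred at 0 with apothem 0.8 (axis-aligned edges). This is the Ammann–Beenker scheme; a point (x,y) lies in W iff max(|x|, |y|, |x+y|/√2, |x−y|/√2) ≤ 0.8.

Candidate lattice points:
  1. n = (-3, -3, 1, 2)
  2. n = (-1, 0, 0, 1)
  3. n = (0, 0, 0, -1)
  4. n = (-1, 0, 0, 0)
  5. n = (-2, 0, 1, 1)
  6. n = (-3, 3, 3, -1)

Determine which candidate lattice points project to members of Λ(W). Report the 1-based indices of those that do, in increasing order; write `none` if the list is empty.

2

With ζ = e^{iπ/4} the internal vectors are ζ^0,ζ^3,ζ^6,ζ^9.
#1 (-3, -3, 1, 2): internal (0.5355, -1.7071); octagon support 1.7071 vs apothem 0.8 → ∉ W
#2 (-1, 0, 0, 1): internal (-0.2929, 0.7071); octagon support 0.7071 vs apothem 0.8 → ∈ W
#3 (0, 0, 0, -1): internal (-0.7071, -0.7071); octagon support 1.0000 vs apothem 0.8 → ∉ W
#4 (-1, 0, 0, 0): internal (-1.0000, 0.0000); octagon support 1.0000 vs apothem 0.8 → ∉ W
#5 (-2, 0, 1, 1): internal (-1.2929, -0.2929); octagon support 1.2929 vs apothem 0.8 → ∉ W
#6 (-3, 3, 3, -1): internal (-5.8284, -1.5858); octagon support 5.8284 vs apothem 0.8 → ∉ W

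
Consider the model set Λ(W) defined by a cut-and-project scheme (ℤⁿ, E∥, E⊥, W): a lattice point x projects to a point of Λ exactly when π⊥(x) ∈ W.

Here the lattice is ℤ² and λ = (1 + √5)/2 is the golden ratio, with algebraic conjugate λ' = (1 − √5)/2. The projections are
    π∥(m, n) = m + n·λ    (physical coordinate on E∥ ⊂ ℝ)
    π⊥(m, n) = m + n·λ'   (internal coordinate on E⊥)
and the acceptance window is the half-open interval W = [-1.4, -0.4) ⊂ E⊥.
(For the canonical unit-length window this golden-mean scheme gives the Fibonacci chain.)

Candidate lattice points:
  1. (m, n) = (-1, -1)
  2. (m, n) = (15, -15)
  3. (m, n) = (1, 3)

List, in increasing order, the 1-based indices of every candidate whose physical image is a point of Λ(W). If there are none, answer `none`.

3

λ' = (1−√5)/2 ≈ -0.6180.
[1] lift (-1,-1): star map gives -0.3820; window check -1.4 ≤ -0.3820 < -0.4 is false → out
[2] lift (15,-15): star map gives 24.2705; window check -1.4 ≤ 24.2705 < -0.4 is false → out
[3] lift (1,3): star map gives -0.8541; window check -1.4 ≤ -0.8541 < -0.4 is true → IN Λ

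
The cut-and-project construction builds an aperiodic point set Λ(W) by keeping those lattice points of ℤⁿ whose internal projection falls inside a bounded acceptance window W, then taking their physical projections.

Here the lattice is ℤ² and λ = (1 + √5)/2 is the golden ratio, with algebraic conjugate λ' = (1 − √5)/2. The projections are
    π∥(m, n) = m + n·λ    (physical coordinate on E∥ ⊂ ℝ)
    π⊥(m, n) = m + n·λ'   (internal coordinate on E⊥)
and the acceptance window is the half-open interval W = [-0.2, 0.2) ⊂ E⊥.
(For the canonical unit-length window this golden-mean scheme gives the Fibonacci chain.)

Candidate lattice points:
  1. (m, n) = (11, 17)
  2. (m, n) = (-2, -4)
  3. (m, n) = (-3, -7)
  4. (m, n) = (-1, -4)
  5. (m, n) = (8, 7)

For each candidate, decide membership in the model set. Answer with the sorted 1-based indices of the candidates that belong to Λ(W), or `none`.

λ' = (1−√5)/2 ≈ -0.618034.
candidate 1: (m,n)=(11,17) → π∥ = 11+17·λ ≈ 38.506578, π⊥ = 11+17·λ' ≈ 0.493422 ∉ [-0.2, 0.2) ⇒ out
candidate 2: (m,n)=(-2,-4) → π∥ = -2-4·λ ≈ -8.472136, π⊥ = -2-4·λ' ≈ 0.472136 ∉ [-0.2, 0.2) ⇒ out
candidate 3: (m,n)=(-3,-7) → π∥ = -3-7·λ ≈ -14.326238, π⊥ = -3-7·λ' ≈ 1.326238 ∉ [-0.2, 0.2) ⇒ out
candidate 4: (m,n)=(-1,-4) → π∥ = -1-4·λ ≈ -7.472136, π⊥ = -1-4·λ' ≈ 1.472136 ∉ [-0.2, 0.2) ⇒ out
candidate 5: (m,n)=(8,7) → π∥ = 8+7·λ ≈ 19.326238, π⊥ = 8+7·λ' ≈ 3.673762 ∉ [-0.2, 0.2) ⇒ out

none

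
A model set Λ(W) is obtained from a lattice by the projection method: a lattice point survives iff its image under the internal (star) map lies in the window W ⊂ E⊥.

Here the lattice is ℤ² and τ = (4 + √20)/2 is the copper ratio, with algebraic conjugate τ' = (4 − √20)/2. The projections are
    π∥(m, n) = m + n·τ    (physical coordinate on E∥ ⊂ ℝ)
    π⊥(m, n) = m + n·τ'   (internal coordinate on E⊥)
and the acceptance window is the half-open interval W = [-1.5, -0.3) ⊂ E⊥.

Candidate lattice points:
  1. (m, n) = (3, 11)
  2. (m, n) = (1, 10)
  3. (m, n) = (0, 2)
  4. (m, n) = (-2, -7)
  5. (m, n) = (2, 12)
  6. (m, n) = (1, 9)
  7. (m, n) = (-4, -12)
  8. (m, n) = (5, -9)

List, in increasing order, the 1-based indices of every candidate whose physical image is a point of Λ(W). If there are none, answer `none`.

2, 3, 4, 5, 6, 7

Compute τ' = (4−√20)/2 = -0.2361, so π⊥(m,n) = m -0.2361·n.
#1 (3,11): internal coord 3 + (11)·τ' = +0.4033; +0.4033 ∉ [-1.5, -0.3) → out
#2 (1,10): internal coord 1 + (10)·τ' = -1.3607; -1.3607 ∈ [-1.5, -0.3) → IN Λ
#3 (0,2): internal coord 0 + (2)·τ' = -0.4721; -0.4721 ∈ [-1.5, -0.3) → IN Λ
#4 (-2,-7): internal coord -2 + (-7)·τ' = -0.3475; -0.3475 ∈ [-1.5, -0.3) → IN Λ
#5 (2,12): internal coord 2 + (12)·τ' = -0.8328; -0.8328 ∈ [-1.5, -0.3) → IN Λ
#6 (1,9): internal coord 1 + (9)·τ' = -1.1246; -1.1246 ∈ [-1.5, -0.3) → IN Λ
#7 (-4,-12): internal coord -4 + (-12)·τ' = -1.1672; -1.1672 ∈ [-1.5, -0.3) → IN Λ
#8 (5,-9): internal coord 5 + (-9)·τ' = +7.1246; +7.1246 ∉ [-1.5, -0.3) → out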